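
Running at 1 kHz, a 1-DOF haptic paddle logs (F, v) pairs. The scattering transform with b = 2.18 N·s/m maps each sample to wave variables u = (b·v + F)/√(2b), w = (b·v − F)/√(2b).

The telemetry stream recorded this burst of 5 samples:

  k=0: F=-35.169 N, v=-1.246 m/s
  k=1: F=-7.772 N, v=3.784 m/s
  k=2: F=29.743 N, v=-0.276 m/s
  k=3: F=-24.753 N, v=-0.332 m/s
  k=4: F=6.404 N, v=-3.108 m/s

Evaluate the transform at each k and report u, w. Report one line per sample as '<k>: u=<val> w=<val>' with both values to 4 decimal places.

k=0: b·v=2.18×(-1.246)=-2.7163; √(2b)=2.0881; u=(-2.7163+(-35.169))/2.0881=-18.1438, w=(-2.7163−(-35.169))/2.0881=15.5420
k=1: b·v=2.18×3.784=8.2491; √(2b)=2.0881; u=(8.2491+(-7.772))/2.0881=0.2285, w=(8.2491−(-7.772))/2.0881=7.6727
k=2: b·v=2.18×(-0.276)=-0.6017; √(2b)=2.0881; u=(-0.6017+29.743)/2.0881=13.9562, w=(-0.6017−29.743)/2.0881=-14.5325
k=3: b·v=2.18×(-0.332)=-0.7238; √(2b)=2.0881; u=(-0.7238+(-24.753))/2.0881=-12.2012, w=(-0.7238−(-24.753))/2.0881=11.5079
k=4: b·v=2.18×(-3.108)=-6.7754; √(2b)=2.0881; u=(-6.7754+6.404)/2.0881=-0.1779, w=(-6.7754−6.404)/2.0881=-6.3118

0: u=-18.1438 w=15.5420
1: u=0.2285 w=7.6727
2: u=13.9562 w=-14.5325
3: u=-12.2012 w=11.5079
4: u=-0.1779 w=-6.3118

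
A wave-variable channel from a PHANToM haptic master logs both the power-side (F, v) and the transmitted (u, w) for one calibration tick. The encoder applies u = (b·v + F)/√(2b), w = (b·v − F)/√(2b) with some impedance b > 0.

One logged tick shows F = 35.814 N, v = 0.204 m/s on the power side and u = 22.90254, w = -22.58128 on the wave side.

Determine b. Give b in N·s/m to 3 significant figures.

b = 1.24 N·s/m

u + w = 0.32126;  u + w = √(2b)·v, so √(2b) = 0.32126/0.204 = 1.57480.
b = (√(2b))²/2 = 2.48001/2 = 1.24000.
(Check via u − w = 2F/√(2b): u − w = 45.48382, 2F/√(2b) = 45.48376.)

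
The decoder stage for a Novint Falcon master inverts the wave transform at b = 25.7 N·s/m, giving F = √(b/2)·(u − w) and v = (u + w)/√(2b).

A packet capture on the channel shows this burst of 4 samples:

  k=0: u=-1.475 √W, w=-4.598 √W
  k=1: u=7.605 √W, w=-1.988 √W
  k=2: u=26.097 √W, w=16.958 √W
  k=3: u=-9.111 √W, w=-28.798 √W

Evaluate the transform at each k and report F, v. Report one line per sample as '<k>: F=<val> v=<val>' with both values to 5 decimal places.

0: F=11.19499 v=-0.84707
1: F=34.38793 v=0.78347
2: F=32.76048 v=6.00540
3: F=70.57179 v=-5.28763

k=0: u−w=3.12300, u+w=-6.07300; √(b/2)=3.58469, √(2b)=7.16938; F=3.58469×3.123=11.19499, v=-6.07300/7.16938=-0.84707
k=1: u−w=9.59300, u+w=5.61700; √(b/2)=3.58469, √(2b)=7.16938; F=3.58469×9.593=34.38793, v=5.61700/7.16938=0.78347
k=2: u−w=9.13900, u+w=43.05500; √(b/2)=3.58469, √(2b)=7.16938; F=3.58469×9.139=32.76048, v=43.05500/7.16938=6.00540
k=3: u−w=19.68700, u+w=-37.90900; √(b/2)=3.58469, √(2b)=7.16938; F=3.58469×19.687=70.57179, v=-37.90900/7.16938=-5.28763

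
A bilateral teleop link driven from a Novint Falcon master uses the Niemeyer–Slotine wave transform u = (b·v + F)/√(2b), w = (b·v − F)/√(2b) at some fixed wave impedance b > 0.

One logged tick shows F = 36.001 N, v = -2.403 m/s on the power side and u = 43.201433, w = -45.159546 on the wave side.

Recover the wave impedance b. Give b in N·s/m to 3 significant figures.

u + w = -1.958113;  u + w = √(2b)·v, so √(2b) = -1.958113/(-2.403) = 0.814862.
b = (√(2b))²/2 = 0.664000/2 = 0.332000.
(Check via u − w = 2F/√(2b): u − w = 88.360979, 2F/√(2b) = 88.360991.)

b = 0.332 N·s/m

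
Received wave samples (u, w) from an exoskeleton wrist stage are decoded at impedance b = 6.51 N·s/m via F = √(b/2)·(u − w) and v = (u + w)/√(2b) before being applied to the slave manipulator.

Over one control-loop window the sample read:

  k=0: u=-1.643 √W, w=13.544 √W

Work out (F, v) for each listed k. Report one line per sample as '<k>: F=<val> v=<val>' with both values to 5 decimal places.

k=0: u−w=-15.18700, u+w=11.90100; √(b/2)=1.80416, √(2b)=3.60832; F=1.80416×(-15.187)=-27.39981, v=11.90100/3.60832=3.29821

0: F=-27.39981 v=3.29821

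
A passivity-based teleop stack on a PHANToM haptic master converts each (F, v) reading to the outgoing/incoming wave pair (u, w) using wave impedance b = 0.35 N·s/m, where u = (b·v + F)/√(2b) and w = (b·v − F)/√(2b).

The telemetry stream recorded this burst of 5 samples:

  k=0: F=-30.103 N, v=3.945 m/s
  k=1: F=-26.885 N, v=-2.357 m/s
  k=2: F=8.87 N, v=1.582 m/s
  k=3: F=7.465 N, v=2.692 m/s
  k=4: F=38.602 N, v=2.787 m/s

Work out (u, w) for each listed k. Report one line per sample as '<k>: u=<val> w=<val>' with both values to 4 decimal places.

0: u=-34.3297 w=37.6303
1: u=-33.1197 w=31.1477
2: u=11.2635 w=-9.9399
3: u=10.0485 w=-7.7962
4: u=47.3041 w=-44.9723

k=0: b·v=0.35×3.945=1.3807; √(2b)=0.8367; u=(1.3807+(-30.103))/0.8367=-34.3297, w=(1.3807−(-30.103))/0.8367=37.6303
k=1: b·v=0.35×(-2.357)=-0.8250; √(2b)=0.8367; u=(-0.8250+(-26.885))/0.8367=-33.1197, w=(-0.8250−(-26.885))/0.8367=31.1477
k=2: b·v=0.35×1.582=0.5537; √(2b)=0.8367; u=(0.5537+8.87)/0.8367=11.2635, w=(0.5537−8.87)/0.8367=-9.9399
k=3: b·v=0.35×2.692=0.9422; √(2b)=0.8367; u=(0.9422+7.465)/0.8367=10.0485, w=(0.9422−7.465)/0.8367=-7.7962
k=4: b·v=0.35×2.787=0.9754; √(2b)=0.8367; u=(0.9754+38.602)/0.8367=47.3041, w=(0.9754−38.602)/0.8367=-44.9723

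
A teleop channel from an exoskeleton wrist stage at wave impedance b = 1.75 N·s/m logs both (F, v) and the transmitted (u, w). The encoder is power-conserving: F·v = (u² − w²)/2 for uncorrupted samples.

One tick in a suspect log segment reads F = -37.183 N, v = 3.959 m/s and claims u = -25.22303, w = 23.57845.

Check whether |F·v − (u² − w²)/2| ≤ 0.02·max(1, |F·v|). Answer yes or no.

F·v = (-37.183)×3.959 = -147.20750 W.
(u² − w²)/2 = (636.20124 − 555.94330)/2 = 40.12897 W.
|Δ| = 187.33647;  2% of max(1, |F·v|) = 2.94415.

no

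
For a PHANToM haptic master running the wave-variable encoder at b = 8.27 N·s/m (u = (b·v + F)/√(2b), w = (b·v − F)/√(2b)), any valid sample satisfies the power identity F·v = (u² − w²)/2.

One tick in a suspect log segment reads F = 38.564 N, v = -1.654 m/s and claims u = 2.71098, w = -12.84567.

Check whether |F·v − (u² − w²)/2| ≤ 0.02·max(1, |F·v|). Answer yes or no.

no

F·v = 38.564×(-1.654) = -63.78486 W.
(u² − w²)/2 = (7.34941 − 165.01124)/2 = -78.83091 W.
|Δ| = 15.04606;  2% of max(1, |F·v|) = 1.27570.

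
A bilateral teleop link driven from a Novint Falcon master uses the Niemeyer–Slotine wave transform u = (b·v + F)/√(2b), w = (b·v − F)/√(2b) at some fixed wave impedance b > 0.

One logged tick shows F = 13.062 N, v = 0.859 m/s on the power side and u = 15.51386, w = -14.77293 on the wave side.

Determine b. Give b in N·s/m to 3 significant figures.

u + w = 0.7409;  u + w = √(2b)·v, so √(2b) = 0.7409/0.859 = 0.8625.
b = (√(2b))²/2 = 0.7440/2 = 0.3720.
(Check via u − w = 2F/√(2b): u − w = 30.2868, 2F/√(2b) = 30.2870.)

b = 0.372 N·s/m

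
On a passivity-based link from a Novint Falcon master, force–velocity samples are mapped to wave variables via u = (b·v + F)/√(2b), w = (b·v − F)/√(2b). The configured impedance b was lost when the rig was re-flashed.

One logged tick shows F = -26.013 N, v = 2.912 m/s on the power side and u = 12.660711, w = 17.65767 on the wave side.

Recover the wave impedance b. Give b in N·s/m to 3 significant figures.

b = 54.2 N·s/m

u + w = 30.318381;  u + w = √(2b)·v, so √(2b) = 30.318381/2.912 = 10.411532.
b = (√(2b))²/2 = 108.399997/2 = 54.199999.
(Check via u − w = 2F/√(2b): u − w = -4.996959, 2F/√(2b) = -4.996959.)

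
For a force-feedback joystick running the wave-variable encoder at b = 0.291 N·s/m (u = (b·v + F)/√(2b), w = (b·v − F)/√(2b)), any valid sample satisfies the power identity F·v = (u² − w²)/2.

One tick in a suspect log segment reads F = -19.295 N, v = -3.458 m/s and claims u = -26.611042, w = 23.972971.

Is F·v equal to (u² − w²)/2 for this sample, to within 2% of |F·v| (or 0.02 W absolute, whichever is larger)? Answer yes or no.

F·v = (-19.295)×(-3.458) = 66.722110 W.
(u² − w²)/2 = (708.147556 − 574.703339)/2 = 66.722109 W.
|Δ| = 0.000001;  2% of max(1, |F·v|) = 1.334442.

yes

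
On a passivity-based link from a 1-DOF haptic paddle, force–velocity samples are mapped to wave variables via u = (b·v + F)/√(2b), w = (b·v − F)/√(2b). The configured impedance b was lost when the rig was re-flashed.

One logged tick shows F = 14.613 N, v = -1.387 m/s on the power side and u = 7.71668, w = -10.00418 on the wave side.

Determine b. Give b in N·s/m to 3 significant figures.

b = 1.36 N·s/m

u + w = -2.28750;  u + w = √(2b)·v, so √(2b) = -2.28750/(-1.387) = 1.64924.
b = (√(2b))²/2 = 2.72000/2 = 1.36000.
(Check via u − w = 2F/√(2b): u − w = 17.72086, 2F/√(2b) = 17.72086.)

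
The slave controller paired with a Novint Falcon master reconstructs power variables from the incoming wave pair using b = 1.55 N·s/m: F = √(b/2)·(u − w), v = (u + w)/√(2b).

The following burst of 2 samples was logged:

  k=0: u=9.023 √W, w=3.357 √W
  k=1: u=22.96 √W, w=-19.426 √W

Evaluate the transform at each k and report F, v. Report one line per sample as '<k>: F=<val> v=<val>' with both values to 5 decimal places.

k=0: u−w=5.66600, u+w=12.38000; √(b/2)=0.88034, √(2b)=1.76068; F=0.88034×5.666=4.98801, v=12.38000/1.76068=7.03137
k=1: u−w=42.38600, u+w=3.53400; √(b/2)=0.88034, √(2b)=1.76068; F=0.88034×42.386=37.31413, v=3.53400/1.76068=2.00718

0: F=4.98801 v=7.03137
1: F=37.31413 v=2.00718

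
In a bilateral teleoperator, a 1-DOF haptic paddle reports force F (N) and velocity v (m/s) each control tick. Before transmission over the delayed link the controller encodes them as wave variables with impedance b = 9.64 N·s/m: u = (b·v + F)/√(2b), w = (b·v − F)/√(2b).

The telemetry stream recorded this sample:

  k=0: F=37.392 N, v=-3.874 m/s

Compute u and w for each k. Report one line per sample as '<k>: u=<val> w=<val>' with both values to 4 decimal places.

0: u=0.0106 w=-17.0210

k=0: b·v=9.64×(-3.874)=-37.3454; √(2b)=4.3909; u=(-37.3454+37.392)/4.3909=0.0106, w=(-37.3454−37.392)/4.3909=-17.0210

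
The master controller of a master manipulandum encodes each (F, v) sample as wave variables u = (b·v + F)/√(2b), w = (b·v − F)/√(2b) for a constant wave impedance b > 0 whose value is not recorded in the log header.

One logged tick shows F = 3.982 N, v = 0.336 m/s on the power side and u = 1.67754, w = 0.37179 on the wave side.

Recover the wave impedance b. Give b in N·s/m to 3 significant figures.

u + w = 2.04933;  u + w = √(2b)·v, so √(2b) = 2.04933/0.336 = 6.09920.
b = (√(2b))²/2 = 37.20020/2 = 18.60010.
(Check via u − w = 2F/√(2b): u − w = 1.30575, 2F/√(2b) = 1.30575.)

b = 18.6 N·s/m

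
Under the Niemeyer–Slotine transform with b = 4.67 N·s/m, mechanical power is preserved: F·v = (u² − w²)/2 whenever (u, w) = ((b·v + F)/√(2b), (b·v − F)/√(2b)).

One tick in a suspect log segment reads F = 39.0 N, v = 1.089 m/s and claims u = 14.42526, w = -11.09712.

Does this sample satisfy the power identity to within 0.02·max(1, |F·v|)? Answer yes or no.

F·v = 39.0×1.089 = 42.47100 W.
(u² − w²)/2 = (208.08813 − 123.14607)/2 = 42.47103 W.
|Δ| = 0.00003;  2% of max(1, |F·v|) = 0.84942.

yes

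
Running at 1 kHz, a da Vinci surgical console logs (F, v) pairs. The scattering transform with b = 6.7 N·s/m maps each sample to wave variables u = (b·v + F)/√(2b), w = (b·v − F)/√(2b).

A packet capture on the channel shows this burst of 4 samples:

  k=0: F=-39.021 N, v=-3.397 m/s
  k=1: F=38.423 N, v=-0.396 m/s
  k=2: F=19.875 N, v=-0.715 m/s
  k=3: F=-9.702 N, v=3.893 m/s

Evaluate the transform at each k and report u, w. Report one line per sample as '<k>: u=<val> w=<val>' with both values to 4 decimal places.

k=0: b·v=6.7×(-3.397)=-22.7599; √(2b)=3.6606; u=(-22.7599+(-39.021))/3.6606=-16.8773, w=(-22.7599−(-39.021))/3.6606=4.4422
k=1: b·v=6.7×(-0.396)=-2.6532; √(2b)=3.6606; u=(-2.6532+38.423)/3.6606=9.7716, w=(-2.6532−38.423)/3.6606=-11.2212
k=2: b·v=6.7×(-0.715)=-4.7905; √(2b)=3.6606; u=(-4.7905+19.875)/3.6606=4.1208, w=(-4.7905−19.875)/3.6606=-6.7381
k=3: b·v=6.7×3.893=26.0831; √(2b)=3.6606; u=(26.0831+(-9.702))/3.6606=4.4750, w=(26.0831−(-9.702))/3.6606=9.7757

0: u=-16.8773 w=4.4422
1: u=9.7716 w=-11.2212
2: u=4.1208 w=-6.7381
3: u=4.4750 w=9.7757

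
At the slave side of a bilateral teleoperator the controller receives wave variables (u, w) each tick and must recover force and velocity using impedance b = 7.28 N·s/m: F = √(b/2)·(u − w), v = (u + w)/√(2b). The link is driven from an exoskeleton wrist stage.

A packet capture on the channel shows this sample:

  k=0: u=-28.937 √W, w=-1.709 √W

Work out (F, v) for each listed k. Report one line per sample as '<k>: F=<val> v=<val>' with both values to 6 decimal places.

k=0: u−w=-27.228000, u+w=-30.646000; √(b/2)=1.907878, √(2b)=3.815757; F=1.907878×(-27.228)=-51.947713, v=-30.646000/3.815757=-8.031434

0: F=-51.947713 v=-8.031434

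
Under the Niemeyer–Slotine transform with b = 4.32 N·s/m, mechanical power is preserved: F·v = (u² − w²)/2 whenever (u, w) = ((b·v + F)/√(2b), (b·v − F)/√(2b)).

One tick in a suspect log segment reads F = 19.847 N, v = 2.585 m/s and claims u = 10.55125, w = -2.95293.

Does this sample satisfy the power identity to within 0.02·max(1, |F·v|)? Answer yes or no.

yes

F·v = 19.847×2.585 = 51.30450 W.
(u² − w²)/2 = (111.32888 − 8.71980)/2 = 51.30454 W.
|Δ| = 0.00005;  2% of max(1, |F·v|) = 1.02609.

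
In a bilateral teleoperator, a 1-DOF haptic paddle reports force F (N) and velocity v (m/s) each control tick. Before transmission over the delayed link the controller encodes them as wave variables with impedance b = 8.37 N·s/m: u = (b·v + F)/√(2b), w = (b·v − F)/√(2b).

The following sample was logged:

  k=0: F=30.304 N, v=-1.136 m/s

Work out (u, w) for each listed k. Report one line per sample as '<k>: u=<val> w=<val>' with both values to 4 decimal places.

0: u=5.0827 w=-9.7306

k=0: b·v=8.37×(-1.136)=-9.5083; √(2b)=4.0915; u=(-9.5083+30.304)/4.0915=5.0827, w=(-9.5083−30.304)/4.0915=-9.7306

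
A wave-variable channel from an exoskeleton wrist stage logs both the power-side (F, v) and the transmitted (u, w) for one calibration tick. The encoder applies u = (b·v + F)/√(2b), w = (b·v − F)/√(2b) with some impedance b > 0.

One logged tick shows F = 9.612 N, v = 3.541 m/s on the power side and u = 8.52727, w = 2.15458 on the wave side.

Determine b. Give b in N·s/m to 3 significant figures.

b = 4.55 N·s/m

u + w = 10.6819;  u + w = √(2b)·v, so √(2b) = 10.6819/3.541 = 3.0166.
b = (√(2b))²/2 = 9.1000/2 = 4.5500.
(Check via u − w = 2F/√(2b): u − w = 6.3727, 2F/√(2b) = 6.3727.)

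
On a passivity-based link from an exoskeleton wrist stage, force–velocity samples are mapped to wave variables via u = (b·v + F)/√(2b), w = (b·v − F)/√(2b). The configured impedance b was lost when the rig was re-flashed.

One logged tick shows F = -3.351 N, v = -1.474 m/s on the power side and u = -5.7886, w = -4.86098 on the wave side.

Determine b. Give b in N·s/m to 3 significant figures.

u + w = -10.64958;  u + w = √(2b)·v, so √(2b) = -10.64958/(-1.474) = 7.22495.
b = (√(2b))²/2 = 52.19994/2 = 26.09997.
(Check via u − w = 2F/√(2b): u − w = -0.92762, 2F/√(2b) = -0.92762.)

b = 26.1 N·s/m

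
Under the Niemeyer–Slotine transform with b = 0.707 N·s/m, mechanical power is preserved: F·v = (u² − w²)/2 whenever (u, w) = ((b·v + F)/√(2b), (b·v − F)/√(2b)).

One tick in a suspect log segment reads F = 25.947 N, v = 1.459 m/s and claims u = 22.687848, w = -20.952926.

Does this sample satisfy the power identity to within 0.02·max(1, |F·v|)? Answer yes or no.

F·v = 25.947×1.459 = 37.856673 W.
(u² − w²)/2 = (514.738447 − 439.025108)/2 = 37.856669 W.
|Δ| = 0.000004;  2% of max(1, |F·v|) = 0.757133.

yes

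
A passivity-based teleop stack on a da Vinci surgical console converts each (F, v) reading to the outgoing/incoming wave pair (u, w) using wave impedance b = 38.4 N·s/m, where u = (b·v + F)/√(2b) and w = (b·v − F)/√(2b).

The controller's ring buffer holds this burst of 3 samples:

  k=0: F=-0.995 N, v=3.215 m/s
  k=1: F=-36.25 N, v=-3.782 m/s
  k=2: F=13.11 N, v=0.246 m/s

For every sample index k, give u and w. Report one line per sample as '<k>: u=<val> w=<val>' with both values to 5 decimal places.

0: u=13.97389 w=14.20096
1: u=-20.70834 w=-12.43545
2: u=2.57389 w=-0.41805

k=0: b·v=38.4×3.215=123.45600; √(2b)=8.76356; u=(123.45600+(-0.995))/8.76356=13.97389, w=(123.45600−(-0.995))/8.76356=14.20096
k=1: b·v=38.4×(-3.782)=-145.22880; √(2b)=8.76356; u=(-145.22880+(-36.25))/8.76356=-20.70834, w=(-145.22880−(-36.25))/8.76356=-12.43545
k=2: b·v=38.4×0.246=9.44640; √(2b)=8.76356; u=(9.44640+13.11)/8.76356=2.57389, w=(9.44640−13.11)/8.76356=-0.41805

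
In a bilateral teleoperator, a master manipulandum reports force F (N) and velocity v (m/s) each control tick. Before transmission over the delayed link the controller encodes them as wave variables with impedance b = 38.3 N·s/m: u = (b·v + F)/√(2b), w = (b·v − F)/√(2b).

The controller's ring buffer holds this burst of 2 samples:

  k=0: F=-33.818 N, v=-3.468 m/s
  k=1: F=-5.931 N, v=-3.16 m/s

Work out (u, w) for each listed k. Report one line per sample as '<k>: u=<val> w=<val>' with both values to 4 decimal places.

0: u=-19.0402 w=-11.3122
1: u=-14.5060 w=-13.1507

k=0: b·v=38.3×(-3.468)=-132.8244; √(2b)=8.7521; u=(-132.8244+(-33.818))/8.7521=-19.0402, w=(-132.8244−(-33.818))/8.7521=-11.3122
k=1: b·v=38.3×(-3.16)=-121.0280; √(2b)=8.7521; u=(-121.0280+(-5.931))/8.7521=-14.5060, w=(-121.0280−(-5.931))/8.7521=-13.1507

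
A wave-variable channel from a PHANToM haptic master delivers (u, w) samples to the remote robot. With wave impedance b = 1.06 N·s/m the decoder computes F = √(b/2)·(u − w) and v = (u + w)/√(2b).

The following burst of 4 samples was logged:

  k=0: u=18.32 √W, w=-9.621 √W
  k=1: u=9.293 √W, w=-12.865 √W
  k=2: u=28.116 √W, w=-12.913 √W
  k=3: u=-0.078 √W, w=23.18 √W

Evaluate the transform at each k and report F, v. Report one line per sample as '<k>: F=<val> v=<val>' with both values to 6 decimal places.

0: F=20.341355 v=5.974498
1: F=16.131267 v=-2.453260
2: F=29.869563 v=10.441463
3: F=-16.932080 v=15.866519

k=0: u−w=27.941000, u+w=8.699000; √(b/2)=0.728011, √(2b)=1.456022; F=0.728011×27.941=20.341355, v=8.699000/1.456022=5.974498
k=1: u−w=22.158000, u+w=-3.572000; √(b/2)=0.728011, √(2b)=1.456022; F=0.728011×22.158=16.131267, v=-3.572000/1.456022=-2.453260
k=2: u−w=41.029000, u+w=15.203000; √(b/2)=0.728011, √(2b)=1.456022; F=0.728011×41.029=29.869563, v=15.203000/1.456022=10.441463
k=3: u−w=-23.258000, u+w=23.102000; √(b/2)=0.728011, √(2b)=1.456022; F=0.728011×(-23.258)=-16.932080, v=23.102000/1.456022=15.866519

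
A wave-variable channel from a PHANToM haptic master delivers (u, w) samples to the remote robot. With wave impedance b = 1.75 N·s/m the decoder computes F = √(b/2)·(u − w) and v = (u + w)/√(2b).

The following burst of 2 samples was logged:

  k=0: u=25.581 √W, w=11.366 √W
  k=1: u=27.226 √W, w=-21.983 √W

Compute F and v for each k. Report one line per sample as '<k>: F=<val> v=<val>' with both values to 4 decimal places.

k=0: u−w=14.2150, u+w=36.9470; √(b/2)=0.9354, √(2b)=1.8708; F=0.9354×14.215=13.2969, v=36.9470/1.8708=19.7490
k=1: u−w=49.2090, u+w=5.2430; √(b/2)=0.9354, √(2b)=1.8708; F=0.9354×49.209=46.0308, v=5.2430/1.8708=2.8025

0: F=13.2969 v=19.7490
1: F=46.0308 v=2.8025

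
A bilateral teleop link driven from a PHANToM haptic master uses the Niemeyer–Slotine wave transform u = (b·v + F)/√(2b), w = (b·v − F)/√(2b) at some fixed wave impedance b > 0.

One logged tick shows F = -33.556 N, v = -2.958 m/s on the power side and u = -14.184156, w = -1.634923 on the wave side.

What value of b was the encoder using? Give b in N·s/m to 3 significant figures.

b = 14.3 N·s/m

u + w = -15.819079;  u + w = √(2b)·v, so √(2b) = -15.819079/(-2.958) = 5.347897.
b = (√(2b))²/2 = 28.600001/2 = 14.300001.
(Check via u − w = 2F/√(2b): u − w = -12.549233, 2F/√(2b) = -12.549232.)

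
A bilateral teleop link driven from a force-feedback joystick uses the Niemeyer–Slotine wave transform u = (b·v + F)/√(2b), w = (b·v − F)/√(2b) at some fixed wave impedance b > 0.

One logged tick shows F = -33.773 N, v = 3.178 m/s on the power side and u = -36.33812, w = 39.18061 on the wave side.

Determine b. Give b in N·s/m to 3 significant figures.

b = 0.4 N·s/m

u + w = 2.8425;  u + w = √(2b)·v, so √(2b) = 2.8425/3.178 = 0.8944.
b = (√(2b))²/2 = 0.8000/2 = 0.4000.
(Check via u − w = 2F/√(2b): u − w = -75.5187, 2F/√(2b) = -75.5187.)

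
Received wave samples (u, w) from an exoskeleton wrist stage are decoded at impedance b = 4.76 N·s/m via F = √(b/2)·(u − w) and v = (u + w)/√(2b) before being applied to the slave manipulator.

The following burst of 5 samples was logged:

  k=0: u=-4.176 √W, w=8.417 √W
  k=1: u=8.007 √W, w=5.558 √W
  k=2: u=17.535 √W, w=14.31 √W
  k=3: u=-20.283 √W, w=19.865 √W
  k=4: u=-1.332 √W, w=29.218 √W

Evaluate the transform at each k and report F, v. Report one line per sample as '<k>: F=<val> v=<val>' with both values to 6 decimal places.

0: F=-19.427534 v=1.374516
1: F=3.778133 v=4.396442
2: F=4.975288 v=10.321024
3: F=-61.937318 v=-0.135475
4: F=-47.130245 v=9.037905

k=0: u−w=-12.593000, u+w=4.241000; √(b/2)=1.542725, √(2b)=3.085450; F=1.542725×(-12.593)=-19.427534, v=4.241000/3.085450=1.374516
k=1: u−w=2.449000, u+w=13.565000; √(b/2)=1.542725, √(2b)=3.085450; F=1.542725×2.449=3.778133, v=13.565000/3.085450=4.396442
k=2: u−w=3.225000, u+w=31.845000; √(b/2)=1.542725, √(2b)=3.085450; F=1.542725×3.225=4.975288, v=31.845000/3.085450=10.321024
k=3: u−w=-40.148000, u+w=-0.418000; √(b/2)=1.542725, √(2b)=3.085450; F=1.542725×(-40.148)=-61.937318, v=-0.418000/3.085450=-0.135475
k=4: u−w=-30.550000, u+w=27.886000; √(b/2)=1.542725, √(2b)=3.085450; F=1.542725×(-30.55)=-47.130245, v=27.886000/3.085450=9.037905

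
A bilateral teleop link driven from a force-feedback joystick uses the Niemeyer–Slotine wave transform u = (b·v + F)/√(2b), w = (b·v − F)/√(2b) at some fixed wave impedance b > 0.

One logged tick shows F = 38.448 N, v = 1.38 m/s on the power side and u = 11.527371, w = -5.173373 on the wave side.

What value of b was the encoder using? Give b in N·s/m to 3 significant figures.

u + w = 6.353998;  u + w = √(2b)·v, so √(2b) = 6.353998/1.38 = 4.604346.
b = (√(2b))²/2 = 21.200006/2 = 10.600003.
(Check via u − w = 2F/√(2b): u − w = 16.700744, 2F/√(2b) = 16.700742.)

b = 10.6 N·s/m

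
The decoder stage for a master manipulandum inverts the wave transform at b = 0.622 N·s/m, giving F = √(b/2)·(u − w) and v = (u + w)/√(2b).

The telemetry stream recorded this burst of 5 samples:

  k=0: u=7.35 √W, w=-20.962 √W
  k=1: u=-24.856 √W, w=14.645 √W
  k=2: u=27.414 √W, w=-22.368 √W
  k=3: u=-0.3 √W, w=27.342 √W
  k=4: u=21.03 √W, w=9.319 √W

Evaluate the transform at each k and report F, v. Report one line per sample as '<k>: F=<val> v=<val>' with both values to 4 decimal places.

k=0: u−w=28.3120, u+w=-13.6120; √(b/2)=0.5577, √(2b)=1.1153; F=0.5577×28.312=15.7889, v=-13.6120/1.1153=-12.2043
k=1: u−w=-39.5010, u+w=-10.2110; √(b/2)=0.5577, √(2b)=1.1153; F=0.5577×(-39.501)=-22.0287, v=-10.2110/1.1153=-9.1550
k=2: u−w=49.7820, u+w=5.0460; √(b/2)=0.5577, √(2b)=1.1153; F=0.5577×49.782=27.7621, v=5.0460/1.1153=4.5242
k=3: u−w=-27.6420, u+w=27.0420; √(b/2)=0.5577, √(2b)=1.1153; F=0.5577×(-27.642)=-15.4152, v=27.0420/1.1153=24.2454
k=4: u−w=11.7110, u+w=30.3490; √(b/2)=0.5577, √(2b)=1.1153; F=0.5577×11.711=6.5309, v=30.3490/1.1153=27.2104

0: F=15.7889 v=-12.2043
1: F=-22.0287 v=-9.1550
2: F=27.7621 v=4.5242
3: F=-15.4152 v=24.2454
4: F=6.5309 v=27.2104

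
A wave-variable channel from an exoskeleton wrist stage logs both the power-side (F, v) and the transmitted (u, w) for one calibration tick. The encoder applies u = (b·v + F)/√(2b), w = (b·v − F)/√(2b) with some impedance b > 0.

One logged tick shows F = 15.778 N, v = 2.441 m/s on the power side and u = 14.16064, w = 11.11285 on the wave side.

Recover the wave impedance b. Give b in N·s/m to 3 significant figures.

u + w = 25.2735;  u + w = √(2b)·v, so √(2b) = 25.2735/2.441 = 10.3537.
b = (√(2b))²/2 = 107.2000/2 = 53.6000.
(Check via u − w = 2F/√(2b): u − w = 3.0478, 2F/√(2b) = 3.0478.)

b = 53.6 N·s/m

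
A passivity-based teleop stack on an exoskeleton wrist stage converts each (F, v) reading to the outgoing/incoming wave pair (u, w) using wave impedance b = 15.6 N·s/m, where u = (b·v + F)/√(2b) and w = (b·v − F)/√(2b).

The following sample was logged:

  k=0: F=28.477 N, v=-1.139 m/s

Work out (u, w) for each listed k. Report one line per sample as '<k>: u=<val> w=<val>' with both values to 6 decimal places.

k=0: b·v=15.6×(-1.139)=-17.768400; √(2b)=5.585696; u=(-17.768400+28.477)/5.585696=1.917147, w=(-17.768400−28.477)/5.585696=-8.279255

0: u=1.917147 w=-8.279255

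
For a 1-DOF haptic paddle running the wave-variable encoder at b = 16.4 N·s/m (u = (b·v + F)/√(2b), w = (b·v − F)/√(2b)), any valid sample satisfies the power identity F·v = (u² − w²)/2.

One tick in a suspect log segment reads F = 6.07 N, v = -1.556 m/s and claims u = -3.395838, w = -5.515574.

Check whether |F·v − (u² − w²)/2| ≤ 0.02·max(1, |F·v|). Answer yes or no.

F·v = 6.07×(-1.556) = -9.444920 W.
(u² − w²)/2 = (11.531716 − 30.421557)/2 = -9.444920 W.
|Δ| = 0.000000;  2% of max(1, |F·v|) = 0.188898.

yes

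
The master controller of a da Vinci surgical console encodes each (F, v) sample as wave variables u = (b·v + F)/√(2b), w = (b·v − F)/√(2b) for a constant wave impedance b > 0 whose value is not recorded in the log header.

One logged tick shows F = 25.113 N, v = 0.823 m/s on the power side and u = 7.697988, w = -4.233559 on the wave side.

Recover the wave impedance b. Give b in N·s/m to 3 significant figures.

b = 8.86 N·s/m

u + w = 3.464429;  u + w = √(2b)·v, so √(2b) = 3.464429/0.823 = 4.209513.
b = (√(2b))²/2 = 17.719998/2 = 8.859999.
(Check via u − w = 2F/√(2b): u − w = 11.931547, 2F/√(2b) = 11.931547.)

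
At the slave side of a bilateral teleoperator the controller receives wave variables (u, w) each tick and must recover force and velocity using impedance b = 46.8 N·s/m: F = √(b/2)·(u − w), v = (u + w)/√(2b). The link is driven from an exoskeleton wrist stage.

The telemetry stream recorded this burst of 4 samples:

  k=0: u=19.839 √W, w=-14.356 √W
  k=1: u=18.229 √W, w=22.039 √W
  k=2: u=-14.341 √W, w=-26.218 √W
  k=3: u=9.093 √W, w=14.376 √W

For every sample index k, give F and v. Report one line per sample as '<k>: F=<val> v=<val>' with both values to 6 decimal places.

0: F=165.413342 v=0.566735
1: F=-18.430321 v=4.162192
2: F=57.453261 v=-4.192271
3: F=-25.555745 v=2.425809

k=0: u−w=34.195000, u+w=5.483000; √(b/2)=4.837355, √(2b)=9.674709; F=4.837355×34.195=165.413342, v=5.483000/9.674709=0.566735
k=1: u−w=-3.810000, u+w=40.268000; √(b/2)=4.837355, √(2b)=9.674709; F=4.837355×(-3.81)=-18.430321, v=40.268000/9.674709=4.162192
k=2: u−w=11.877000, u+w=-40.559000; √(b/2)=4.837355, √(2b)=9.674709; F=4.837355×11.877=57.453261, v=-40.559000/9.674709=-4.192271
k=3: u−w=-5.283000, u+w=23.469000; √(b/2)=4.837355, √(2b)=9.674709; F=4.837355×(-5.283)=-25.555745, v=23.469000/9.674709=2.425809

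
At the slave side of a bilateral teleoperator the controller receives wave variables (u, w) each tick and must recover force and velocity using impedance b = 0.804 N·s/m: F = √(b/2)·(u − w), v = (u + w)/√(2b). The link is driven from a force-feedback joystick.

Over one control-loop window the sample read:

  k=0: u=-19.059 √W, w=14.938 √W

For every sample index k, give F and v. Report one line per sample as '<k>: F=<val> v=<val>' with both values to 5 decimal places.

0: F=-21.55528 v=-3.24982

k=0: u−w=-33.99700, u+w=-4.12100; √(b/2)=0.63403, √(2b)=1.26807; F=0.63403×(-33.997)=-21.55528, v=-4.12100/1.26807=-3.24982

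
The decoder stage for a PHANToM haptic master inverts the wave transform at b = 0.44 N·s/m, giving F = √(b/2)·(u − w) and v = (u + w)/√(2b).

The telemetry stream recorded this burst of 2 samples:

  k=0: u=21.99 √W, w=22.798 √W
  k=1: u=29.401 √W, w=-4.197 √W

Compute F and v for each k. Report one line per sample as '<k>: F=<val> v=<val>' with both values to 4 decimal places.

k=0: u−w=-0.8080, u+w=44.7880; √(b/2)=0.4690, √(2b)=0.9381; F=0.4690×(-0.808)=-0.3790, v=44.7880/0.9381=47.7442
k=1: u−w=33.5980, u+w=25.2040; √(b/2)=0.4690, √(2b)=0.9381; F=0.4690×33.598=15.7589, v=25.2040/0.9381=26.8676

0: F=-0.3790 v=47.7442
1: F=15.7589 v=26.8676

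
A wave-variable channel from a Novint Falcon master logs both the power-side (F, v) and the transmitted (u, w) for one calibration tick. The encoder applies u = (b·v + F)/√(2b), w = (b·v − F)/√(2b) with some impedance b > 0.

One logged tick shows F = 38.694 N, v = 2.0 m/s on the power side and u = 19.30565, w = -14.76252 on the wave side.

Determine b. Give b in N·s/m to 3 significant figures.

u + w = 4.5431;  u + w = √(2b)·v, so √(2b) = 4.5431/2.0 = 2.2716.
b = (√(2b))²/2 = 5.1600/2 = 2.5800.
(Check via u − w = 2F/√(2b): u − w = 34.0682, 2F/√(2b) = 34.0681.)

b = 2.58 N·s/m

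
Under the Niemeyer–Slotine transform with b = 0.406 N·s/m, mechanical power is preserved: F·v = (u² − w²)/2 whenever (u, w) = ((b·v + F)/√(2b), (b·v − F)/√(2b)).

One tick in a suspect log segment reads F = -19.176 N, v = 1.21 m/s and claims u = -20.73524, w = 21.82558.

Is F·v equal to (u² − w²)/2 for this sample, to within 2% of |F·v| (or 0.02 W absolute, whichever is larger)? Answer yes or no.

yes

F·v = (-19.176)×1.21 = -23.2030 W.
(u² − w²)/2 = (429.9502 − 476.3559)/2 = -23.2029 W.
|Δ| = 0.0001;  2% of max(1, |F·v|) = 0.4641.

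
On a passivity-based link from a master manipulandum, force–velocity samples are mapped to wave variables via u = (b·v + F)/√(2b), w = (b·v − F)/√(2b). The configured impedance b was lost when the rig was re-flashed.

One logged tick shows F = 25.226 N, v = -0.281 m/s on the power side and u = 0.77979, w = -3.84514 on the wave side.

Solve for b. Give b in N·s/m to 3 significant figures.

b = 59.5 N·s/m

u + w = -3.06535;  u + w = √(2b)·v, so √(2b) = -3.06535/(-0.281) = 10.90872.
b = (√(2b))²/2 = 119.00015/2 = 59.50007.
(Check via u − w = 2F/√(2b): u − w = 4.62493, 2F/√(2b) = 4.62492.)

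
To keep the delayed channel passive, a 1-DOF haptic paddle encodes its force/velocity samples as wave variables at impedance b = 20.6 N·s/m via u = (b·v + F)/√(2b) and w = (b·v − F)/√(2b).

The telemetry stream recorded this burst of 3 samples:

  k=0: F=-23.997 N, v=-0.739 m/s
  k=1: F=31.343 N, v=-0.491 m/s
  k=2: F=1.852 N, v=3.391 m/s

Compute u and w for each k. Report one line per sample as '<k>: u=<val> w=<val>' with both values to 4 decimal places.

0: u=-6.1103 w=1.3669
1: u=3.3073 w=-6.4589
2: u=11.1715 w=10.5944

k=0: b·v=20.6×(-0.739)=-15.2234; √(2b)=6.4187; u=(-15.2234+(-23.997))/6.4187=-6.1103, w=(-15.2234−(-23.997))/6.4187=1.3669
k=1: b·v=20.6×(-0.491)=-10.1146; √(2b)=6.4187; u=(-10.1146+31.343)/6.4187=3.3073, w=(-10.1146−31.343)/6.4187=-6.4589
k=2: b·v=20.6×3.391=69.8546; √(2b)=6.4187; u=(69.8546+1.852)/6.4187=11.1715, w=(69.8546−1.852)/6.4187=10.5944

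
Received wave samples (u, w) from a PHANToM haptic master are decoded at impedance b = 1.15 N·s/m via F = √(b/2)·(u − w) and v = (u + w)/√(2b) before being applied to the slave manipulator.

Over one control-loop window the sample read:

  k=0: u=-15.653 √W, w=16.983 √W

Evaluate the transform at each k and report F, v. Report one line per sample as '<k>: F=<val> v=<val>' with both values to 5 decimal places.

k=0: u−w=-32.63600, u+w=1.33000; √(b/2)=0.75829, √(2b)=1.51658; F=0.75829×(-32.636)=-24.74747, v=1.33000/1.51658=0.87698

0: F=-24.74747 v=0.87698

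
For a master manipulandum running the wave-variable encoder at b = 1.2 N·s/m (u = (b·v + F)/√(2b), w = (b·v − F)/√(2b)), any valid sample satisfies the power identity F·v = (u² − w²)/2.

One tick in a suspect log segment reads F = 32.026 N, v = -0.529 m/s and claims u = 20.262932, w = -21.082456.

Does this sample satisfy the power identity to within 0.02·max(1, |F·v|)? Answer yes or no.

yes

F·v = 32.026×(-0.529) = -16.941754 W.
(u² − w²)/2 = (410.586413 − 444.469951)/2 = -16.941769 W.
|Δ| = 0.000015;  2% of max(1, |F·v|) = 0.338835.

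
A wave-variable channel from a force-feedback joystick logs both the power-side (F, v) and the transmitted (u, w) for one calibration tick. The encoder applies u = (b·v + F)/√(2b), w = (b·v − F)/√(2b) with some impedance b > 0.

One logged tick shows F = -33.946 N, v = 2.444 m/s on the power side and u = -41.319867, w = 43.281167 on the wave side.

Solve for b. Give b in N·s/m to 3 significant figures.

u + w = 1.961300;  u + w = √(2b)·v, so √(2b) = 1.961300/2.444 = 0.802496.
b = (√(2b))²/2 = 0.644000/2 = 0.322000.
(Check via u − w = 2F/√(2b): u − w = -84.601034, 2F/√(2b) = -84.601054.)

b = 0.322 N·s/m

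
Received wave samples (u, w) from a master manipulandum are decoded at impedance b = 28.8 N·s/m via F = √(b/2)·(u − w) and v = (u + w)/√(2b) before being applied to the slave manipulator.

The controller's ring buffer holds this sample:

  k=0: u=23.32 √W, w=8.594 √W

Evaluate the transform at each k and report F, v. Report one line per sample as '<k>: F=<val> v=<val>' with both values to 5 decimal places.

0: F=55.88124 v=4.20504

k=0: u−w=14.72600, u+w=31.91400; √(b/2)=3.79473, √(2b)=7.58947; F=3.79473×14.726=55.88124, v=31.91400/7.58947=4.20504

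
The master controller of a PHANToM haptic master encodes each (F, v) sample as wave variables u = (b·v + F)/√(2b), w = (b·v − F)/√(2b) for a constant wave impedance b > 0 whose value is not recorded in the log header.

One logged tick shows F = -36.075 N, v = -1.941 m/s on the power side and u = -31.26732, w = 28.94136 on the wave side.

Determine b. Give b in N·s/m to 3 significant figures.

u + w = -2.3260;  u + w = √(2b)·v, so √(2b) = -2.3260/(-1.941) = 1.1983.
b = (√(2b))²/2 = 1.4360/2 = 0.7180.
(Check via u − w = 2F/√(2b): u − w = -60.2087, 2F/√(2b) = -60.2088.)

b = 0.718 N·s/m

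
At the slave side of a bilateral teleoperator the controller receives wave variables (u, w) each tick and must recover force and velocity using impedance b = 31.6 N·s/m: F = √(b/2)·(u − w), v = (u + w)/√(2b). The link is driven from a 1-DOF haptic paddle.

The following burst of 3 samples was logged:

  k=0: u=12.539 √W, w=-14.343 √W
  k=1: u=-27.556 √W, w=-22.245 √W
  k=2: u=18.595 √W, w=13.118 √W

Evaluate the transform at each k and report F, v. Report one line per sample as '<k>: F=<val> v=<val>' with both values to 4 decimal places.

0: F=106.8538 v=-0.2269
1: F=-21.1108 v=-6.2644
2: F=21.7706 v=3.9891

k=0: u−w=26.8820, u+w=-1.8040; √(b/2)=3.9749, √(2b)=7.9498; F=3.9749×26.882=106.8538, v=-1.8040/7.9498=-0.2269
k=1: u−w=-5.3110, u+w=-49.8010; √(b/2)=3.9749, √(2b)=7.9498; F=3.9749×(-5.311)=-21.1108, v=-49.8010/7.9498=-6.2644
k=2: u−w=5.4770, u+w=31.7130; √(b/2)=3.9749, √(2b)=7.9498; F=3.9749×5.477=21.7706, v=31.7130/7.9498=3.9891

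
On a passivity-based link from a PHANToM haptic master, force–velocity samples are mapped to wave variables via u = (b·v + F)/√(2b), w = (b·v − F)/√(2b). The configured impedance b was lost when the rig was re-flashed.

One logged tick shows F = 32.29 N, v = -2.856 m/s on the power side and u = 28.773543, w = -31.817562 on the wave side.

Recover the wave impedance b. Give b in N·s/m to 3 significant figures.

b = 0.568 N·s/m

u + w = -3.044019;  u + w = √(2b)·v, so √(2b) = -3.044019/(-2.856) = 1.065833.
b = (√(2b))²/2 = 1.136000/2 = 0.568000.
(Check via u − w = 2F/√(2b): u − w = 60.591105, 2F/√(2b) = 60.591107.)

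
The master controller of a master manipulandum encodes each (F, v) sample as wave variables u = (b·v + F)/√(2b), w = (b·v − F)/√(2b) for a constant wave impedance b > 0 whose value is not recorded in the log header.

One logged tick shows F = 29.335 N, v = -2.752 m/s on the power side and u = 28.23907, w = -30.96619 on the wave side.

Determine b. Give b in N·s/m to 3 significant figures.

b = 0.491 N·s/m

u + w = -2.7271;  u + w = √(2b)·v, so √(2b) = -2.7271/(-2.752) = 0.9910.
b = (√(2b))²/2 = 0.9820/2 = 0.4910.
(Check via u − w = 2F/√(2b): u − w = 59.2053, 2F/√(2b) = 59.2053.)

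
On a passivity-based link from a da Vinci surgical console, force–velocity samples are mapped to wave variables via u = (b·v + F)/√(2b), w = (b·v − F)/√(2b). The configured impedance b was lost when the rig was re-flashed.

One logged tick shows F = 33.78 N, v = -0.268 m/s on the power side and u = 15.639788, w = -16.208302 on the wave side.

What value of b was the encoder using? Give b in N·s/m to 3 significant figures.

b = 2.25 N·s/m

u + w = -0.568514;  u + w = √(2b)·v, so √(2b) = -0.568514/(-0.268) = 2.121321.
b = (√(2b))²/2 = 4.500002/2 = 2.250001.
(Check via u − w = 2F/√(2b): u − w = 31.848090, 2F/√(2b) = 31.848081.)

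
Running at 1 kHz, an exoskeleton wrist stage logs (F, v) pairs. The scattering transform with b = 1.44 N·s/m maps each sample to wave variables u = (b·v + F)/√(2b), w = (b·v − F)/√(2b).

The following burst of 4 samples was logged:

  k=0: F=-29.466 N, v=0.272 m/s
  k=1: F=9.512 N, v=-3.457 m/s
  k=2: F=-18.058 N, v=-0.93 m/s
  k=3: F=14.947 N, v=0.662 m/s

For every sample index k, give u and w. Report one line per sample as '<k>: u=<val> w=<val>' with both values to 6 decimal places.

0: u=-17.132207 w=17.593807
1: u=2.671638 w=-8.538362
2: u=-11.429910 w=9.851647
3: u=9.369330 w=-8.245879

k=0: b·v=1.44×0.272=0.391680; √(2b)=1.697056; u=(0.391680+(-29.466))/1.697056=-17.132207, w=(0.391680−(-29.466))/1.697056=17.593807
k=1: b·v=1.44×(-3.457)=-4.978080; √(2b)=1.697056; u=(-4.978080+9.512)/1.697056=2.671638, w=(-4.978080−9.512)/1.697056=-8.538362
k=2: b·v=1.44×(-0.93)=-1.339200; √(2b)=1.697056; u=(-1.339200+(-18.058))/1.697056=-11.429910, w=(-1.339200−(-18.058))/1.697056=9.851647
k=3: b·v=1.44×0.662=0.953280; √(2b)=1.697056; u=(0.953280+14.947)/1.697056=9.369330, w=(0.953280−14.947)/1.697056=-8.245879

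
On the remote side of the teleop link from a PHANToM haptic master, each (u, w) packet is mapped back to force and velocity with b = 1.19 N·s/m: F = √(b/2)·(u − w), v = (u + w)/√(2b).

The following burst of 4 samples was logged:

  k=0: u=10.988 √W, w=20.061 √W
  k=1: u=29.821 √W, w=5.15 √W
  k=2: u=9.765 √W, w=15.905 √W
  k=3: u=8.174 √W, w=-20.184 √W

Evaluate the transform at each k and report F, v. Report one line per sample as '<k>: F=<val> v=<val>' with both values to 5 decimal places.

k=0: u−w=-9.07300, u+w=31.04900; √(b/2)=0.77136, √(2b)=1.54272; F=0.77136×(-9.073)=-6.99857, v=31.04900/1.54272=20.12608
k=1: u−w=24.67100, u+w=34.97100; √(b/2)=0.77136, √(2b)=1.54272; F=0.77136×24.671=19.03028, v=34.97100/1.54272=22.66833
k=2: u−w=-6.14000, u+w=25.67000; √(b/2)=0.77136, √(2b)=1.54272; F=0.77136×(-6.14)=-4.73617, v=25.67000/1.54272=16.63939
k=3: u−w=28.35800, u+w=-12.01000; √(b/2)=0.77136, √(2b)=1.54272; F=0.77136×28.358=21.87430, v=-12.01000/1.54272=-7.78493

0: F=-6.99857 v=20.12608
1: F=19.03028 v=22.66833
2: F=-4.73617 v=16.63939
3: F=21.87430 v=-7.78493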